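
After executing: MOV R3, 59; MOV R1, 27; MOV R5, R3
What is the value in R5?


Register state trace:
  MOV R3, 59  → R3 = 59
  MOV R1, 27  → R1 = 27
  MOV R5, R3  → R5 = 59
Final: R5 = 59

59


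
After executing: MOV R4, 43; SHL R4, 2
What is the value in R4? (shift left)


Register state trace:
  MOV R4, 43  → R4 = 43
  SHL R4, 2  → R4 = 43 << 2 = 43 * 2^2 = 172
Final: R4 = 172

172


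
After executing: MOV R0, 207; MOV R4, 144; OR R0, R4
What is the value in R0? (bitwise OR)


Register state trace:
  MOV R0, 207  → R0 = 207 (0b11001111)
  MOV R4, 144  → R4 = 144 (0b10010000)
  OR R0, R4   → R0 = 207 OR 144 = 223 (0b11011111)
Final: R0 = 223

223


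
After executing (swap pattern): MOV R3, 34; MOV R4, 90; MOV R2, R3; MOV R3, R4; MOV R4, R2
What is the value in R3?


Register state trace (swap pattern):
  MOV R3, 34  → R3 = 34
  MOV R4, 90  → R4 = 90
  MOV R2, R3  → R2 = 34  (save R3)
  MOV R3, R4  → R3 = 90  (R3 gets R4's value)
  MOV R4, R2  → R4 = 34  (R4 gets saved value)
Final: R3 = 90

90


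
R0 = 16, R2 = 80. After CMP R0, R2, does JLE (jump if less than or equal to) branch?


Trace:
  R0 = 16, R2 = 80
  CMP R0, R2  → compares 16 vs 80
  JLE checks: is 16 less than or equal to 80?
  16 < 80, so condition is true
Branch taken: Yes

Yes


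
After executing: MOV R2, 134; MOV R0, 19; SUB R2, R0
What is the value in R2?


Register state trace:
  MOV R2, 134  → R2 = 134
  MOV R0, 19  → R0 = 19
  SUB R2, R0  → R2 = 134 - 19 = 115
Final: R2 = 115

115


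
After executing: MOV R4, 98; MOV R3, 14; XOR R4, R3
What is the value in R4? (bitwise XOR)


Register state trace:
  MOV R4, 98  → R4 = 98 (0b01100010)
  MOV R3, 14  → R3 = 14 (0b00001110)
  XOR R4, R3  → R4 = 98 XOR 14 = 108 (0b01101100)
Final: R4 = 108

108


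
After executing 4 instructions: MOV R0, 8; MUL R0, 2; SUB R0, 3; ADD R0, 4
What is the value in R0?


Register state trace:
  MOV R0, 8  → R0 = 8
  MUL R0, 2  → R0 = 8 * 2 = 16
  SUB R0, 3  → R0 = 16 - 3 = 13
  ADD R0, 4  → R0 = 13 + 4 = 17
Final: R0 = 17

17


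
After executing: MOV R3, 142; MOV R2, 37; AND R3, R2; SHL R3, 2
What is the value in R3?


Register state trace:
  MOV R3, 142  → R3 = 142 (0b10001110)
  MOV R2, 37  → R2 = 37 (0b00100101)
  AND R3, R2  → R3 = 142 AND 37 = 4 (0b00000100)
  SHL R3, 2  → R3 = 4 << 2 = 16
Final: R3 = 16

16


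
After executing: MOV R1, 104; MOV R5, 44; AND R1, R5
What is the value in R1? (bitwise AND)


Register state trace:
  MOV R1, 104  → R1 = 104 (0b01101000)
  MOV R5, 44  → R5 = 44 (0b00101100)
  AND R1, R5  → R1 = 104 AND 44 = 40 (0b00101000)
Final: R1 = 40

40


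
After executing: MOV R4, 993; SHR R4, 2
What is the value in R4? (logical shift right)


Register state trace:
  MOV R4, 993  → R4 = 993
  SHR R4, 2  → R4 = 993 >> 2 = 993 // 2^2 = 248
Final: R4 = 248

248


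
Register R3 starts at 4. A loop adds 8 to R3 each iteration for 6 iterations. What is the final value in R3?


Starting value: R3 = 4
  Iter 1: R3 = 4 + 8 = 12
  Iter 2: R3 = 12 + 8 = 20
  Iter 3: R3 = 20 + 8 = 28
  Iter 4: R3 = 28 + 8 = 36
  Iter 5: R3 = 36 + 8 = 44
  Iter 6: R3 = 44 + 8 = 52
Final: R3 = 52

52


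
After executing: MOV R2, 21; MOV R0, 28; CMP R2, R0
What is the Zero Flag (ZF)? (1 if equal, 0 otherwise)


Register state trace:
  MOV R2, 21  → R2 = 21
  MOV R0, 28  → R0 = 28
  CMP R2, R0  → computes 21 - 28 = -7
  Result is nonzero, so values are not equal
ZF = 0

0


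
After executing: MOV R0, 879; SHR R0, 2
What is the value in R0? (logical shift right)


Register state trace:
  MOV R0, 879  → R0 = 879
  SHR R0, 2  → R0 = 879 >> 2 = 879 // 2^2 = 219
Final: R0 = 219

219


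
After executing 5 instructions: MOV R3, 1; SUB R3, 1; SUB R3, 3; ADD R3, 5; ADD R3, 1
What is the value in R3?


Register state trace:
  MOV R3, 1  → R3 = 1
  SUB R3, 1  → R3 = 1 - 1 = 0
  SUB R3, 3  → R3 = 0 - 3 = -3
  ADD R3, 5  → R3 = -3 + 5 = 2
  ADD R3, 1  → R3 = 2 + 1 = 3
Final: R3 = 3

3


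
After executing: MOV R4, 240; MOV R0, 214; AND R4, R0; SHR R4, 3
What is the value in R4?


Register state trace:
  MOV R4, 240  → R4 = 240 (0b11110000)
  MOV R0, 214  → R0 = 214 (0b11010110)
  AND R4, R0  → R4 = 240 AND 214 = 208 (0b11010000)
  SHR R4, 3  → R4 = 208 >> 3 = 26
Final: R4 = 26

26


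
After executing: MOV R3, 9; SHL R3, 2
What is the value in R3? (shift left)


Register state trace:
  MOV R3, 9  → R3 = 9
  SHL R3, 2  → R3 = 9 << 2 = 9 * 2^2 = 36
Final: R3 = 36

36


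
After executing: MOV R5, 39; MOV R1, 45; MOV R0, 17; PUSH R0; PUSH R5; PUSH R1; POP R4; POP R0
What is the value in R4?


Stack trace (top is rightmost):
  MOV R5, 39  → R5 = 39
  MOV R1, 45  → R1 = 45
  MOV R0, 17  → R0 = 17
  PUSH R0  → stack: [17]
  PUSH R5  → stack: [17, 39]
  PUSH R1  → stack: [17, 39, 45]
  POP R4  → R4 = 45, stack: [17, 39]
  POP R0  → R0 = 39, stack: [17]
Final: R4 = 45

45


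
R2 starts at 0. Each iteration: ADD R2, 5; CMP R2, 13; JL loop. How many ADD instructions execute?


Loop trace (R2 starts at 0, target 13, step 5):
  ADD #1: R2 = 0 + 5 = 5  → 5 < 13, loop
  ADD #2: R2 = 5 + 5 = 10  → 10 < 13, loop
  ADD #3: R2 = 10 + 5 = 15  → 15 >= 13, exit
Total ADD instructions: 3

3


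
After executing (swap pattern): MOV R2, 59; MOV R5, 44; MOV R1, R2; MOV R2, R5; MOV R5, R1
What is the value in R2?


Register state trace (swap pattern):
  MOV R2, 59  → R2 = 59
  MOV R5, 44  → R5 = 44
  MOV R1, R2  → R1 = 59  (save R2)
  MOV R2, R5  → R2 = 44  (R2 gets R5's value)
  MOV R5, R1  → R5 = 59  (R5 gets saved value)
Final: R2 = 44

44


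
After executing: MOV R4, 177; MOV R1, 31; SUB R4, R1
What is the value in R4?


Register state trace:
  MOV R4, 177  → R4 = 177
  MOV R1, 31  → R1 = 31
  SUB R4, R1  → R4 = 177 - 31 = 146
Final: R4 = 146

146


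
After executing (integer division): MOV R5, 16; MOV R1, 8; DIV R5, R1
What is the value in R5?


Register state trace:
  MOV R5, 16  → R5 = 16
  MOV R1, 8  → R1 = 8
  DIV R5, R1  → R5 = 16 // 8 = 2
Final: R5 = 2

2


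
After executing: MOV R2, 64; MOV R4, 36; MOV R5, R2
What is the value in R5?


Register state trace:
  MOV R2, 64  → R2 = 64
  MOV R4, 36  → R4 = 36
  MOV R5, R2  → R5 = 64
Final: R5 = 64

64


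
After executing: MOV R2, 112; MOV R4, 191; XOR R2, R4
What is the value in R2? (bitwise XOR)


Register state trace:
  MOV R2, 112  → R2 = 112 (0b01110000)
  MOV R4, 191  → R4 = 191 (0b10111111)
  XOR R2, R4  → R2 = 112 XOR 191 = 207 (0b11001111)
Final: R2 = 207

207


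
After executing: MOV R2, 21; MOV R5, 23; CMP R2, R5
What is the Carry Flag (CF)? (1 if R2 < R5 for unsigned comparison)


Register state trace:
  MOV R2, 21  → R2 = 21
  MOV R5, 23  → R5 = 23
  CMP R2, R5  → unsigned 21 - 23: borrow occurs
  21 < 23, so CF = 1
CF = 1

1


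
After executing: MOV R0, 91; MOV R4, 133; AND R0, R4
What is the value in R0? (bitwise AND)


Register state trace:
  MOV R0, 91  → R0 = 91 (0b01011011)
  MOV R4, 133  → R4 = 133 (0b10000101)
  AND R0, R4  → R0 = 91 AND 133 = 1 (0b00000001)
Final: R0 = 1

1


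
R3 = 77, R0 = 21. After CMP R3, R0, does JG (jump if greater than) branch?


Trace:
  R3 = 77, R0 = 21
  CMP R3, R0  → compares 77 vs 21
  JG checks: is 77 greater than 21?
  77 > 21, so condition is true
Branch taken: Yes

Yes


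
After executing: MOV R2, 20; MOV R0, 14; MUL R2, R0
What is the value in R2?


Register state trace:
  MOV R2, 20  → R2 = 20
  MOV R0, 14  → R0 = 14
  MUL R2, R0  → R2 = 20 * 14 = 280
Final: R2 = 280

280


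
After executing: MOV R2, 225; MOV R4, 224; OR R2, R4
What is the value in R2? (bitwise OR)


Register state trace:
  MOV R2, 225  → R2 = 225 (0b11100001)
  MOV R4, 224  → R4 = 224 (0b11100000)
  OR R2, R4   → R2 = 225 OR 224 = 225 (0b11100001)
Final: R2 = 225

225


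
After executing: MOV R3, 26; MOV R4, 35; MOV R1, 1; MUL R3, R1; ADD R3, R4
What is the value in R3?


Register state trace:
  MOV R3, 26  → R3 = 26
  MOV R4, 35  → R4 = 35
  MOV R1, 1  → R1 = 1
  MUL R3, R1  → R3 = 26 * 1 = 26
  ADD R3, R4  → R3 = 26 + 35 = 61
Final: R3 = 61

61


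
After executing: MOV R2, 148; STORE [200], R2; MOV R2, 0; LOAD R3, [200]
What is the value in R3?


Register and memory trace:
  MOV R2, 148  → R2 = 148
  STORE [200], R2  → mem[200] = 148
  MOV R2, 0  → R2 = 0
  LOAD R3, [200]  → R3 = mem[200] = 148
Final: R3 = 148

148


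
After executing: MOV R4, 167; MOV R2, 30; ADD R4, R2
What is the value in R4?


Register state trace:
  MOV R4, 167  → R4 = 167
  MOV R2, 30  → R2 = 30
  ADD R4, R2  → R4 = 167 + 30 = 197
Final: R4 = 197

197


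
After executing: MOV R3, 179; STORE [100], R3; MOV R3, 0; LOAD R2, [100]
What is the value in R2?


Register and memory trace:
  MOV R3, 179  → R3 = 179
  STORE [100], R3  → mem[100] = 179
  MOV R3, 0  → R3 = 0
  LOAD R2, [100]  → R2 = mem[100] = 179
Final: R2 = 179

179


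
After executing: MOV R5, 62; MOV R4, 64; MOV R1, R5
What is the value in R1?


Register state trace:
  MOV R5, 62  → R5 = 62
  MOV R4, 64  → R4 = 64
  MOV R1, R5  → R1 = 62
Final: R1 = 62

62


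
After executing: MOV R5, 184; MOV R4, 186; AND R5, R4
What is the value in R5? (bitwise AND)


Register state trace:
  MOV R5, 184  → R5 = 184 (0b10111000)
  MOV R4, 186  → R4 = 186 (0b10111010)
  AND R5, R4  → R5 = 184 AND 186 = 184 (0b10111000)
Final: R5 = 184

184


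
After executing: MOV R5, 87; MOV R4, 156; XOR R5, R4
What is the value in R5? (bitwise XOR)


Register state trace:
  MOV R5, 87  → R5 = 87 (0b01010111)
  MOV R4, 156  → R4 = 156 (0b10011100)
  XOR R5, R4  → R5 = 87 XOR 156 = 203 (0b11001011)
Final: R5 = 203

203


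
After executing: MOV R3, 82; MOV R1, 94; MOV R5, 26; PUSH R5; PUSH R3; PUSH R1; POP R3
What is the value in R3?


Stack trace (top is rightmost):
  MOV R3, 82  → R3 = 82
  MOV R1, 94  → R1 = 94
  MOV R5, 26  → R5 = 26
  PUSH R5  → stack: [26]
  PUSH R3  → stack: [26, 82]
  PUSH R1  → stack: [26, 82, 94]
  POP R3  → R3 = 94, stack: [26, 82]
Final: R3 = 94

94


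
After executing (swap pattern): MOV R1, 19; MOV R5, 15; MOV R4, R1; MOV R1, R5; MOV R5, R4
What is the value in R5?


Register state trace (swap pattern):
  MOV R1, 19  → R1 = 19
  MOV R5, 15  → R5 = 15
  MOV R4, R1  → R4 = 19  (save R1)
  MOV R1, R5  → R1 = 15  (R1 gets R5's value)
  MOV R5, R4  → R5 = 19  (R5 gets saved value)
Final: R5 = 19

19


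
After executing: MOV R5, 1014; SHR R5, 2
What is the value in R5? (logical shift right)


Register state trace:
  MOV R5, 1014  → R5 = 1014
  SHR R5, 2  → R5 = 1014 >> 2 = 1014 // 2^2 = 253
Final: R5 = 253

253


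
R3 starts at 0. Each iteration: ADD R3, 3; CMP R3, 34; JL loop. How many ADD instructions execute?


Loop trace (R3 starts at 0, target 34, step 3):
  ADD #1: R3 = 0 + 3 = 3  → 3 < 34, loop
  ADD #2: R3 = 3 + 3 = 6  → 6 < 34, loop
  ADD #3: R3 = 6 + 3 = 9  → 9 < 34, loop
  ADD #4: R3 = 9 + 3 = 12  → 12 < 34, loop
  ADD #5: R3 = 12 + 3 = 15  → 15 < 34, loop
  ADD #6: R3 = 15 + 3 = 18  → 18 < 34, loop
  ADD #7: R3 = 18 + 3 = 21  → 21 < 34, loop
  ADD #8: R3 = 21 + 3 = 24  → 24 < 34, loop
  ADD #9: R3 = 24 + 3 = 27  → 27 < 34, loop
  ADD #10: R3 = 27 + 3 = 30  → 30 < 34, loop
  ADD #11: R3 = 30 + 3 = 33  → 33 < 34, loop
  ADD #12: R3 = 33 + 3 = 36  → 36 >= 34, exit
Total ADD instructions: 12

12


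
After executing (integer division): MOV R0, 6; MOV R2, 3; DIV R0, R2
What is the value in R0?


Register state trace:
  MOV R0, 6  → R0 = 6
  MOV R2, 3  → R2 = 3
  DIV R0, R2  → R0 = 6 // 3 = 2
Final: R0 = 2

2


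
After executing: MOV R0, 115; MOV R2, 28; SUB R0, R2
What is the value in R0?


Register state trace:
  MOV R0, 115  → R0 = 115
  MOV R2, 28  → R2 = 28
  SUB R0, R2  → R0 = 115 - 28 = 87
Final: R0 = 87

87


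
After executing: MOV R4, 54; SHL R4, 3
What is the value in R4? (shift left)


Register state trace:
  MOV R4, 54  → R4 = 54
  SHL R4, 3  → R4 = 54 << 3 = 54 * 2^3 = 432
Final: R4 = 432

432


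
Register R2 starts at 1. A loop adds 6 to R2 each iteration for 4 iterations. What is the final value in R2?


Starting value: R2 = 1
  Iter 1: R2 = 1 + 6 = 7
  Iter 2: R2 = 7 + 6 = 13
  Iter 3: R2 = 13 + 6 = 19
  Iter 4: R2 = 19 + 6 = 25
Final: R2 = 25

25


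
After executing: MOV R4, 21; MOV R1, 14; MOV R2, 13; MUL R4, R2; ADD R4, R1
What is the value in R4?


Register state trace:
  MOV R4, 21  → R4 = 21
  MOV R1, 14  → R1 = 14
  MOV R2, 13  → R2 = 13
  MUL R4, R2  → R4 = 21 * 13 = 273
  ADD R4, R1  → R4 = 273 + 14 = 287
Final: R4 = 287

287


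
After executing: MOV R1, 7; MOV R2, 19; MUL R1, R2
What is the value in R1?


Register state trace:
  MOV R1, 7  → R1 = 7
  MOV R2, 19  → R2 = 19
  MUL R1, R2  → R1 = 7 * 19 = 133
Final: R1 = 133

133


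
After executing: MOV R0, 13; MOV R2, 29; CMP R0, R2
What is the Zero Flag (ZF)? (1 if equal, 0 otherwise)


Register state trace:
  MOV R0, 13  → R0 = 13
  MOV R2, 29  → R2 = 29
  CMP R0, R2  → computes 13 - 29 = -16
  Result is nonzero, so values are not equal
ZF = 0

0


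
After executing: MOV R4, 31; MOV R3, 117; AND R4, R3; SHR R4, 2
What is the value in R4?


Register state trace:
  MOV R4, 31  → R4 = 31 (0b00011111)
  MOV R3, 117  → R3 = 117 (0b01110101)
  AND R4, R3  → R4 = 31 AND 117 = 21 (0b00010101)
  SHR R4, 2  → R4 = 21 >> 2 = 5
Final: R4 = 5

5


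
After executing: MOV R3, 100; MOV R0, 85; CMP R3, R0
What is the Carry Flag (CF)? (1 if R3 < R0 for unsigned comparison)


Register state trace:
  MOV R3, 100  → R3 = 100
  MOV R0, 85  → R0 = 85
  CMP R3, R0  → unsigned 100 - 85: no borrow
  100 >= 85, so CF = 0
CF = 0

0


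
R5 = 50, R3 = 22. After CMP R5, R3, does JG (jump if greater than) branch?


Trace:
  R5 = 50, R3 = 22
  CMP R5, R3  → compares 50 vs 22
  JG checks: is 50 greater than 22?
  50 > 22, so condition is true
Branch taken: Yes

Yes


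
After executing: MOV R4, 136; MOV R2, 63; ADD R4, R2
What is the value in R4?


Register state trace:
  MOV R4, 136  → R4 = 136
  MOV R2, 63  → R2 = 63
  ADD R4, R2  → R4 = 136 + 63 = 199
Final: R4 = 199

199


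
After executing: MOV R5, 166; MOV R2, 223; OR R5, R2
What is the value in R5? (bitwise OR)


Register state trace:
  MOV R5, 166  → R5 = 166 (0b10100110)
  MOV R2, 223  → R2 = 223 (0b11011111)
  OR R5, R2   → R5 = 166 OR 223 = 255 (0b11111111)
Final: R5 = 255

255


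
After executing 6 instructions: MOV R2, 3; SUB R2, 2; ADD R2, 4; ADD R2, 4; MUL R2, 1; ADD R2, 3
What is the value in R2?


Register state trace:
  MOV R2, 3  → R2 = 3
  SUB R2, 2  → R2 = 3 - 2 = 1
  ADD R2, 4  → R2 = 1 + 4 = 5
  ADD R2, 4  → R2 = 5 + 4 = 9
  MUL R2, 1  → R2 = 9 * 1 = 9
  ADD R2, 3  → R2 = 9 + 3 = 12
Final: R2 = 12

12


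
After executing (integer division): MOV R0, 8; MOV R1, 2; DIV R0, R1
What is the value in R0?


Register state trace:
  MOV R0, 8  → R0 = 8
  MOV R1, 2  → R1 = 2
  DIV R0, R1  → R0 = 8 // 2 = 4
Final: R0 = 4

4


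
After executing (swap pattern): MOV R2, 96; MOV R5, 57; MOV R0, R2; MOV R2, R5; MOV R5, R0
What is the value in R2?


Register state trace (swap pattern):
  MOV R2, 96  → R2 = 96
  MOV R5, 57  → R5 = 57
  MOV R0, R2  → R0 = 96  (save R2)
  MOV R2, R5  → R2 = 57  (R2 gets R5's value)
  MOV R5, R0  → R5 = 96  (R5 gets saved value)
Final: R2 = 57

57


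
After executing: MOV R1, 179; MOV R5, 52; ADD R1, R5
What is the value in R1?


Register state trace:
  MOV R1, 179  → R1 = 179
  MOV R5, 52  → R5 = 52
  ADD R1, R5  → R1 = 179 + 52 = 231
Final: R1 = 231

231


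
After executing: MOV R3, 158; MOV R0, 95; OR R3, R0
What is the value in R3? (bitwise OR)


Register state trace:
  MOV R3, 158  → R3 = 158 (0b10011110)
  MOV R0, 95  → R0 = 95 (0b01011111)
  OR R3, R0   → R3 = 158 OR 95 = 223 (0b11011111)
Final: R3 = 223

223


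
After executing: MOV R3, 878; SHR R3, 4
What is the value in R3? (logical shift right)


Register state trace:
  MOV R3, 878  → R3 = 878
  SHR R3, 4  → R3 = 878 >> 4 = 878 // 2^4 = 54
Final: R3 = 54

54


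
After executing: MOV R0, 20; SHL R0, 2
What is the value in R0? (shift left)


Register state trace:
  MOV R0, 20  → R0 = 20
  SHL R0, 2  → R0 = 20 << 2 = 20 * 2^2 = 80
Final: R0 = 80

80


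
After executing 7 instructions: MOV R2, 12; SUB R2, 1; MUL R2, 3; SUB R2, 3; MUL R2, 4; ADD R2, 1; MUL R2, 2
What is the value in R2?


Register state trace:
  MOV R2, 12  → R2 = 12
  SUB R2, 1  → R2 = 12 - 1 = 11
  MUL R2, 3  → R2 = 11 * 3 = 33
  SUB R2, 3  → R2 = 33 - 3 = 30
  MUL R2, 4  → R2 = 30 * 4 = 120
  ADD R2, 1  → R2 = 120 + 1 = 121
  MUL R2, 2  → R2 = 121 * 2 = 242
Final: R2 = 242

242


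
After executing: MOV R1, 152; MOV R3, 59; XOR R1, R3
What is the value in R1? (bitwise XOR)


Register state trace:
  MOV R1, 152  → R1 = 152 (0b10011000)
  MOV R3, 59  → R3 = 59 (0b00111011)
  XOR R1, R3  → R1 = 152 XOR 59 = 163 (0b10100011)
Final: R1 = 163

163


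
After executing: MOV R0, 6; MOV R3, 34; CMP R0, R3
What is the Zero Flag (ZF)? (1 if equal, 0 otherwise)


Register state trace:
  MOV R0, 6  → R0 = 6
  MOV R3, 34  → R3 = 34
  CMP R0, R3  → computes 6 - 34 = -28
  Result is nonzero, so values are not equal
ZF = 0

0


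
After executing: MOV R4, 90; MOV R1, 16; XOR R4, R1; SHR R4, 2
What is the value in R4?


Register state trace:
  MOV R4, 90  → R4 = 90 (0b01011010)
  MOV R1, 16  → R1 = 16 (0b00010000)
  XOR R4, R1  → R4 = 90 XOR 16 = 74 (0b01001010)
  SHR R4, 2  → R4 = 74 >> 2 = 18
Final: R4 = 18

18


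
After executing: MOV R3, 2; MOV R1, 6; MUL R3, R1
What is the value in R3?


Register state trace:
  MOV R3, 2  → R3 = 2
  MOV R1, 6  → R1 = 6
  MUL R3, R1  → R3 = 2 * 6 = 12
Final: R3 = 12

12


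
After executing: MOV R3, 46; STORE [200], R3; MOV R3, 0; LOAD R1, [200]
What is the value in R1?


Register and memory trace:
  MOV R3, 46  → R3 = 46
  STORE [200], R3  → mem[200] = 46
  MOV R3, 0  → R3 = 0
  LOAD R1, [200]  → R1 = mem[200] = 46
Final: R1 = 46

46


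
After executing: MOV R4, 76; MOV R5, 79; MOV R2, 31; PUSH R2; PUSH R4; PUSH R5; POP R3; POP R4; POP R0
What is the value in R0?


Stack trace (top is rightmost):
  MOV R4, 76  → R4 = 76
  MOV R5, 79  → R5 = 79
  MOV R2, 31  → R2 = 31
  PUSH R2  → stack: [31]
  PUSH R4  → stack: [31, 76]
  PUSH R5  → stack: [31, 76, 79]
  POP R3  → R3 = 79, stack: [31, 76]
  POP R4  → R4 = 76, stack: [31]
  POP R0  → R0 = 31, stack: []
Final: R0 = 31

31


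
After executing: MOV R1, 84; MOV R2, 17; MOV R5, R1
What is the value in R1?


Register state trace:
  MOV R1, 84  → R1 = 84
  MOV R2, 17  → R2 = 17
  MOV R5, R1  → R5 = 84
Final: R1 = 84

84


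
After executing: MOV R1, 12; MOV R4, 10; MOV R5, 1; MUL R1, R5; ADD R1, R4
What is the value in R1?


Register state trace:
  MOV R1, 12  → R1 = 12
  MOV R4, 10  → R4 = 10
  MOV R5, 1  → R5 = 1
  MUL R1, R5  → R1 = 12 * 1 = 12
  ADD R1, R4  → R1 = 12 + 10 = 22
Final: R1 = 22

22


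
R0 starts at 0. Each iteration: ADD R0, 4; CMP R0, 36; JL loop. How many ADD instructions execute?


Loop trace (R0 starts at 0, target 36, step 4):
  ADD #1: R0 = 0 + 4 = 4  → 4 < 36, loop
  ADD #2: R0 = 4 + 4 = 8  → 8 < 36, loop
  ADD #3: R0 = 8 + 4 = 12  → 12 < 36, loop
  ADD #4: R0 = 12 + 4 = 16  → 16 < 36, loop
  ADD #5: R0 = 16 + 4 = 20  → 20 < 36, loop
  ADD #6: R0 = 20 + 4 = 24  → 24 < 36, loop
  ADD #7: R0 = 24 + 4 = 28  → 28 < 36, loop
  ADD #8: R0 = 28 + 4 = 32  → 32 < 36, loop
  ADD #9: R0 = 32 + 4 = 36  → 36 >= 36, exit
Total ADD instructions: 9

9


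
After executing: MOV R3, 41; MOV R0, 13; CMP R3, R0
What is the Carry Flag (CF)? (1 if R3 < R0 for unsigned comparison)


Register state trace:
  MOV R3, 41  → R3 = 41
  MOV R0, 13  → R0 = 13
  CMP R3, R0  → unsigned 41 - 13: no borrow
  41 >= 13, so CF = 0
CF = 0

0


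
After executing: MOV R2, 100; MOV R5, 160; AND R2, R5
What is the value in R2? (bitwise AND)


Register state trace:
  MOV R2, 100  → R2 = 100 (0b01100100)
  MOV R5, 160  → R5 = 160 (0b10100000)
  AND R2, R5  → R2 = 100 AND 160 = 32 (0b00100000)
Final: R2 = 32

32


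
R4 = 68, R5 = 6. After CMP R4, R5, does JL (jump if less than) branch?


Trace:
  R4 = 68, R5 = 6
  CMP R4, R5  → compares 68 vs 6
  JL checks: is 68 less than 6?
  68 > 6, so condition is false
Branch taken: No

No


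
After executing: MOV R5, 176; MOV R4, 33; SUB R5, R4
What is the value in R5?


Register state trace:
  MOV R5, 176  → R5 = 176
  MOV R4, 33  → R4 = 33
  SUB R5, R4  → R5 = 176 - 33 = 143
Final: R5 = 143

143


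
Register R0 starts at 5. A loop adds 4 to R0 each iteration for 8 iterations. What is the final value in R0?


Starting value: R0 = 5
  Iter 1: R0 = 5 + 4 = 9
  Iter 2: R0 = 9 + 4 = 13
  Iter 3: R0 = 13 + 4 = 17
  Iter 4: R0 = 17 + 4 = 21
  Iter 5: R0 = 21 + 4 = 25
  Iter 6: R0 = 25 + 4 = 29
  Iter 7: R0 = 29 + 4 = 33
  Iter 8: R0 = 33 + 4 = 37
Final: R0 = 37

37


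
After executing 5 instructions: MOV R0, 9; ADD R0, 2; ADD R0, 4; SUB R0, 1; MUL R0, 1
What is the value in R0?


Register state trace:
  MOV R0, 9  → R0 = 9
  ADD R0, 2  → R0 = 9 + 2 = 11
  ADD R0, 4  → R0 = 11 + 4 = 15
  SUB R0, 1  → R0 = 15 - 1 = 14
  MUL R0, 1  → R0 = 14 * 1 = 14
Final: R0 = 14

14


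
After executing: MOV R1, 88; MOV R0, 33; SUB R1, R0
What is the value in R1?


Register state trace:
  MOV R1, 88  → R1 = 88
  MOV R0, 33  → R0 = 33
  SUB R1, R0  → R1 = 88 - 33 = 55
Final: R1 = 55

55


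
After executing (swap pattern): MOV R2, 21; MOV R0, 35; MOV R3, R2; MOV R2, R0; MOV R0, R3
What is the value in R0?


Register state trace (swap pattern):
  MOV R2, 21  → R2 = 21
  MOV R0, 35  → R0 = 35
  MOV R3, R2  → R3 = 21  (save R2)
  MOV R2, R0  → R2 = 35  (R2 gets R0's value)
  MOV R0, R3  → R0 = 21  (R0 gets saved value)
Final: R0 = 21

21


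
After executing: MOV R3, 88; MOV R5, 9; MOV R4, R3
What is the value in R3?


Register state trace:
  MOV R3, 88  → R3 = 88
  MOV R5, 9  → R5 = 9
  MOV R4, R3  → R4 = 88
Final: R3 = 88

88


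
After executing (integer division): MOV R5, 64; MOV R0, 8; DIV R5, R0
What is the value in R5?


Register state trace:
  MOV R5, 64  → R5 = 64
  MOV R0, 8  → R0 = 8
  DIV R5, R0  → R5 = 64 // 8 = 8
Final: R5 = 8

8


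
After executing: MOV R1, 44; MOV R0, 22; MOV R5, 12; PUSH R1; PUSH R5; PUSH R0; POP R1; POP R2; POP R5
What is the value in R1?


Stack trace (top is rightmost):
  MOV R1, 44  → R1 = 44
  MOV R0, 22  → R0 = 22
  MOV R5, 12  → R5 = 12
  PUSH R1  → stack: [44]
  PUSH R5  → stack: [44, 12]
  PUSH R0  → stack: [44, 12, 22]
  POP R1  → R1 = 22, stack: [44, 12]
  POP R2  → R2 = 12, stack: [44]
  POP R5  → R5 = 44, stack: []
Final: R1 = 22

22


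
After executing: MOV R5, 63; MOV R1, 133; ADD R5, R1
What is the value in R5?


Register state trace:
  MOV R5, 63  → R5 = 63
  MOV R1, 133  → R1 = 133
  ADD R5, R1  → R5 = 63 + 133 = 196
Final: R5 = 196

196


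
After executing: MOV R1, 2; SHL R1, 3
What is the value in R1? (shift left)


Register state trace:
  MOV R1, 2  → R1 = 2
  SHL R1, 3  → R1 = 2 << 3 = 2 * 2^3 = 16
Final: R1 = 16

16


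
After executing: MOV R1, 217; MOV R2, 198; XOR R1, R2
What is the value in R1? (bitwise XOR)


Register state trace:
  MOV R1, 217  → R1 = 217 (0b11011001)
  MOV R2, 198  → R2 = 198 (0b11000110)
  XOR R1, R2  → R1 = 217 XOR 198 = 31 (0b00011111)
Final: R1 = 31

31


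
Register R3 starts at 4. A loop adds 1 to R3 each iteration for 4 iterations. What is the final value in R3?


Starting value: R3 = 4
  Iter 1: R3 = 4 + 1 = 5
  Iter 2: R3 = 5 + 1 = 6
  Iter 3: R3 = 6 + 1 = 7
  Iter 4: R3 = 7 + 1 = 8
Final: R3 = 8

8


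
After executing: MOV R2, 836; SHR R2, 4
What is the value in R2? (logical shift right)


Register state trace:
  MOV R2, 836  → R2 = 836
  SHR R2, 4  → R2 = 836 >> 4 = 836 // 2^4 = 52
Final: R2 = 52

52


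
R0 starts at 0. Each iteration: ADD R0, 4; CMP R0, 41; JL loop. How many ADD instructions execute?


Loop trace (R0 starts at 0, target 41, step 4):
  ADD #1: R0 = 0 + 4 = 4  → 4 < 41, loop
  ADD #2: R0 = 4 + 4 = 8  → 8 < 41, loop
  ADD #3: R0 = 8 + 4 = 12  → 12 < 41, loop
  ADD #4: R0 = 12 + 4 = 16  → 16 < 41, loop
  ADD #5: R0 = 16 + 4 = 20  → 20 < 41, loop
  ADD #6: R0 = 20 + 4 = 24  → 24 < 41, loop
  ADD #7: R0 = 24 + 4 = 28  → 28 < 41, loop
  ADD #8: R0 = 28 + 4 = 32  → 32 < 41, loop
  ADD #9: R0 = 32 + 4 = 36  → 36 < 41, loop
  ADD #10: R0 = 36 + 4 = 40  → 40 < 41, loop
  ADD #11: R0 = 40 + 4 = 44  → 44 >= 41, exit
Total ADD instructions: 11

11


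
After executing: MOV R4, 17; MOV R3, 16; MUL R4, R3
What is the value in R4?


Register state trace:
  MOV R4, 17  → R4 = 17
  MOV R3, 16  → R3 = 16
  MUL R4, R3  → R4 = 17 * 16 = 272
Final: R4 = 272

272


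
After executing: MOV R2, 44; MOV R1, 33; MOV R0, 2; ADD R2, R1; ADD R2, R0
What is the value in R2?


Register state trace:
  MOV R2, 44  → R2 = 44
  MOV R1, 33  → R1 = 33
  MOV R0, 2  → R0 = 2
  ADD R2, R1  → R2 = 44 + 33 = 77
  ADD R2, R0  → R2 = 77 + 2 = 79
Final: R2 = 79

79


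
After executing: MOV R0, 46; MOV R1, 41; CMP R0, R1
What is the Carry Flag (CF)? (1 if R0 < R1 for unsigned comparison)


Register state trace:
  MOV R0, 46  → R0 = 46
  MOV R1, 41  → R1 = 41
  CMP R0, R1  → unsigned 46 - 41: no borrow
  46 >= 41, so CF = 0
CF = 0

0


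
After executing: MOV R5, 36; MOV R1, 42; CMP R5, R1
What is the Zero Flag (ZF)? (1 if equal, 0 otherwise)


Register state trace:
  MOV R5, 36  → R5 = 36
  MOV R1, 42  → R1 = 42
  CMP R5, R1  → computes 36 - 42 = -6
  Result is nonzero, so values are not equal
ZF = 0

0


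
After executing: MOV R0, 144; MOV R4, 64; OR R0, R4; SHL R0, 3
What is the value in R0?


Register state trace:
  MOV R0, 144  → R0 = 144 (0b10010000)
  MOV R4, 64  → R4 = 64 (0b01000000)
  OR R0, R4  → R0 = 144 OR 64 = 208 (0b11010000)
  SHL R0, 3  → R0 = 208 << 3 = 1664
Final: R0 = 1664

1664


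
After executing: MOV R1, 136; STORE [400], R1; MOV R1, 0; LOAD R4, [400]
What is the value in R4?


Register and memory trace:
  MOV R1, 136  → R1 = 136
  STORE [400], R1  → mem[400] = 136
  MOV R1, 0  → R1 = 0
  LOAD R4, [400]  → R4 = mem[400] = 136
Final: R4 = 136

136


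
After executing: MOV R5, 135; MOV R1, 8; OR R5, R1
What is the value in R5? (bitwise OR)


Register state trace:
  MOV R5, 135  → R5 = 135 (0b10000111)
  MOV R1, 8  → R1 = 8 (0b00001000)
  OR R5, R1   → R5 = 135 OR 8 = 143 (0b10001111)
Final: R5 = 143

143


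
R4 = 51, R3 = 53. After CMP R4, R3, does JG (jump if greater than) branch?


Trace:
  R4 = 51, R3 = 53
  CMP R4, R3  → compares 51 vs 53
  JG checks: is 51 greater than 53?
  51 < 53, so condition is false
Branch taken: No

No


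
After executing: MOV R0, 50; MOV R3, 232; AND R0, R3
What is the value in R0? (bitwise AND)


Register state trace:
  MOV R0, 50  → R0 = 50 (0b00110010)
  MOV R3, 232  → R3 = 232 (0b11101000)
  AND R0, R3  → R0 = 50 AND 232 = 32 (0b00100000)
Final: R0 = 32

32


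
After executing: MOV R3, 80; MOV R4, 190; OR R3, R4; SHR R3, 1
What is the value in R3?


Register state trace:
  MOV R3, 80  → R3 = 80 (0b01010000)
  MOV R4, 190  → R4 = 190 (0b10111110)
  OR R3, R4  → R3 = 80 OR 190 = 254 (0b11111110)
  SHR R3, 1  → R3 = 254 >> 1 = 127
Final: R3 = 127

127


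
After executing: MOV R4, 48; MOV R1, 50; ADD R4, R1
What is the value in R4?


Register state trace:
  MOV R4, 48  → R4 = 48
  MOV R1, 50  → R1 = 50
  ADD R4, R1  → R4 = 48 + 50 = 98
Final: R4 = 98

98


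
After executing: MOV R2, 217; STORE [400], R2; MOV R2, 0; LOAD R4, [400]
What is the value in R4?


Register and memory trace:
  MOV R2, 217  → R2 = 217
  STORE [400], R2  → mem[400] = 217
  MOV R2, 0  → R2 = 0
  LOAD R4, [400]  → R4 = mem[400] = 217
Final: R4 = 217

217


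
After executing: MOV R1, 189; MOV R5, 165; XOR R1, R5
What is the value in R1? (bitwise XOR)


Register state trace:
  MOV R1, 189  → R1 = 189 (0b10111101)
  MOV R5, 165  → R5 = 165 (0b10100101)
  XOR R1, R5  → R1 = 189 XOR 165 = 24 (0b00011000)
Final: R1 = 24

24


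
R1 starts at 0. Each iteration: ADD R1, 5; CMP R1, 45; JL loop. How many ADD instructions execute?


Loop trace (R1 starts at 0, target 45, step 5):
  ADD #1: R1 = 0 + 5 = 5  → 5 < 45, loop
  ADD #2: R1 = 5 + 5 = 10  → 10 < 45, loop
  ADD #3: R1 = 10 + 5 = 15  → 15 < 45, loop
  ADD #4: R1 = 15 + 5 = 20  → 20 < 45, loop
  ADD #5: R1 = 20 + 5 = 25  → 25 < 45, loop
  ADD #6: R1 = 25 + 5 = 30  → 30 < 45, loop
  ADD #7: R1 = 30 + 5 = 35  → 35 < 45, loop
  ADD #8: R1 = 35 + 5 = 40  → 40 < 45, loop
  ADD #9: R1 = 40 + 5 = 45  → 45 >= 45, exit
Total ADD instructions: 9

9


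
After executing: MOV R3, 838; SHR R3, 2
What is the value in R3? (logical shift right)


Register state trace:
  MOV R3, 838  → R3 = 838
  SHR R3, 2  → R3 = 838 >> 2 = 838 // 2^2 = 209
Final: R3 = 209

209


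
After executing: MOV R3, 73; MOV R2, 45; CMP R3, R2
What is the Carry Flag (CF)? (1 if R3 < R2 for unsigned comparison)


Register state trace:
  MOV R3, 73  → R3 = 73
  MOV R2, 45  → R2 = 45
  CMP R3, R2  → unsigned 73 - 45: no borrow
  73 >= 45, so CF = 0
CF = 0

0


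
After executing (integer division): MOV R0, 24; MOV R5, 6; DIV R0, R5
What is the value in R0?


Register state trace:
  MOV R0, 24  → R0 = 24
  MOV R5, 6  → R5 = 6
  DIV R0, R5  → R0 = 24 // 6 = 4
Final: R0 = 4

4


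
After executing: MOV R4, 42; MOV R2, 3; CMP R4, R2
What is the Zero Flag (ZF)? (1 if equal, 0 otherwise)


Register state trace:
  MOV R4, 42  → R4 = 42
  MOV R2, 3  → R2 = 3
  CMP R4, R2  → computes 42 - 3 = 39
  Result is nonzero, so values are not equal
ZF = 0

0


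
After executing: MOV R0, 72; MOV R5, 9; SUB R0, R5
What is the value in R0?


Register state trace:
  MOV R0, 72  → R0 = 72
  MOV R5, 9  → R5 = 9
  SUB R0, R5  → R0 = 72 - 9 = 63
Final: R0 = 63

63


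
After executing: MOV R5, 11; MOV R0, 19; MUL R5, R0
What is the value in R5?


Register state trace:
  MOV R5, 11  → R5 = 11
  MOV R0, 19  → R0 = 19
  MUL R5, R0  → R5 = 11 * 19 = 209
Final: R5 = 209

209


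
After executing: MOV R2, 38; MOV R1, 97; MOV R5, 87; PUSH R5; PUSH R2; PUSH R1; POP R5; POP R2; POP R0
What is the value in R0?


Stack trace (top is rightmost):
  MOV R2, 38  → R2 = 38
  MOV R1, 97  → R1 = 97
  MOV R5, 87  → R5 = 87
  PUSH R5  → stack: [87]
  PUSH R2  → stack: [87, 38]
  PUSH R1  → stack: [87, 38, 97]
  POP R5  → R5 = 97, stack: [87, 38]
  POP R2  → R2 = 38, stack: [87]
  POP R0  → R0 = 87, stack: []
Final: R0 = 87

87


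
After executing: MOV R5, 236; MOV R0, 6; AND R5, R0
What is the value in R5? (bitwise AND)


Register state trace:
  MOV R5, 236  → R5 = 236 (0b11101100)
  MOV R0, 6  → R0 = 6 (0b00000110)
  AND R5, R0  → R5 = 236 AND 6 = 4 (0b00000100)
Final: R5 = 4

4


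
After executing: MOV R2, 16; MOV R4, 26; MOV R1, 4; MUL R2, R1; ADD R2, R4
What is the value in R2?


Register state trace:
  MOV R2, 16  → R2 = 16
  MOV R4, 26  → R4 = 26
  MOV R1, 4  → R1 = 4
  MUL R2, R1  → R2 = 16 * 4 = 64
  ADD R2, R4  → R2 = 64 + 26 = 90
Final: R2 = 90

90


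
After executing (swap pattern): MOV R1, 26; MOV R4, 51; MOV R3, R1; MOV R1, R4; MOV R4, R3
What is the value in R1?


Register state trace (swap pattern):
  MOV R1, 26  → R1 = 26
  MOV R4, 51  → R4 = 51
  MOV R3, R1  → R3 = 26  (save R1)
  MOV R1, R4  → R1 = 51  (R1 gets R4's value)
  MOV R4, R3  → R4 = 26  (R4 gets saved value)
Final: R1 = 51

51


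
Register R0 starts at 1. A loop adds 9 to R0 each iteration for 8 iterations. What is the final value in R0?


Starting value: R0 = 1
  Iter 1: R0 = 1 + 9 = 10
  Iter 2: R0 = 10 + 9 = 19
  Iter 3: R0 = 19 + 9 = 28
  Iter 4: R0 = 28 + 9 = 37
  Iter 5: R0 = 37 + 9 = 46
  Iter 6: R0 = 46 + 9 = 55
  Iter 7: R0 = 55 + 9 = 64
  Iter 8: R0 = 64 + 9 = 73
Final: R0 = 73

73


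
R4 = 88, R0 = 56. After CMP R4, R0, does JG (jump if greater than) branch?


Trace:
  R4 = 88, R0 = 56
  CMP R4, R0  → compares 88 vs 56
  JG checks: is 88 greater than 56?
  88 > 56, so condition is true
Branch taken: Yes

Yes


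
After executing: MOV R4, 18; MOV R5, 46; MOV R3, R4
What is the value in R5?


Register state trace:
  MOV R4, 18  → R4 = 18
  MOV R5, 46  → R5 = 46
  MOV R3, R4  → R3 = 18
Final: R5 = 46

46


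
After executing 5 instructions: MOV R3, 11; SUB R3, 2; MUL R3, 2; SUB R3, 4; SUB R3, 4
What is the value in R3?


Register state trace:
  MOV R3, 11  → R3 = 11
  SUB R3, 2  → R3 = 11 - 2 = 9
  MUL R3, 2  → R3 = 9 * 2 = 18
  SUB R3, 4  → R3 = 18 - 4 = 14
  SUB R3, 4  → R3 = 14 - 4 = 10
Final: R3 = 10

10


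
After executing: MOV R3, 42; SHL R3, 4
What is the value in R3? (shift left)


Register state trace:
  MOV R3, 42  → R3 = 42
  SHL R3, 4  → R3 = 42 << 4 = 42 * 2^4 = 672
Final: R3 = 672

672


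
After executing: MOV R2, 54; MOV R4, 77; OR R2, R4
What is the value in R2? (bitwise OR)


Register state trace:
  MOV R2, 54  → R2 = 54 (0b00110110)
  MOV R4, 77  → R4 = 77 (0b01001101)
  OR R2, R4   → R2 = 54 OR 77 = 127 (0b01111111)
Final: R2 = 127

127


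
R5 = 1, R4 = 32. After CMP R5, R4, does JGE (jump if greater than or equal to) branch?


Trace:
  R5 = 1, R4 = 32
  CMP R5, R4  → compares 1 vs 32
  JGE checks: is 1 greater than or equal to 32?
  1 < 32, so condition is false
Branch taken: No

No


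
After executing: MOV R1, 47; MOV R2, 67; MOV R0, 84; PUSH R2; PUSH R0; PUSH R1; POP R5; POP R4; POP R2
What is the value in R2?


Stack trace (top is rightmost):
  MOV R1, 47  → R1 = 47
  MOV R2, 67  → R2 = 67
  MOV R0, 84  → R0 = 84
  PUSH R2  → stack: [67]
  PUSH R0  → stack: [67, 84]
  PUSH R1  → stack: [67, 84, 47]
  POP R5  → R5 = 47, stack: [67, 84]
  POP R4  → R4 = 84, stack: [67]
  POP R2  → R2 = 67, stack: []
Final: R2 = 67

67


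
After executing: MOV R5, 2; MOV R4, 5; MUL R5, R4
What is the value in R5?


Register state trace:
  MOV R5, 2  → R5 = 2
  MOV R4, 5  → R4 = 5
  MUL R5, R4  → R5 = 2 * 5 = 10
Final: R5 = 10

10


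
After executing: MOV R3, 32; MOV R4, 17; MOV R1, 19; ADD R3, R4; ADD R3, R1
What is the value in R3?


Register state trace:
  MOV R3, 32  → R3 = 32
  MOV R4, 17  → R4 = 17
  MOV R1, 19  → R1 = 19
  ADD R3, R4  → R3 = 32 + 17 = 49
  ADD R3, R1  → R3 = 49 + 19 = 68
Final: R3 = 68

68


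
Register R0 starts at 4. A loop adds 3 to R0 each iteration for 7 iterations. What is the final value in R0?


Starting value: R0 = 4
  Iter 1: R0 = 4 + 3 = 7
  Iter 2: R0 = 7 + 3 = 10
  Iter 3: R0 = 10 + 3 = 13
  Iter 4: R0 = 13 + 3 = 16
  Iter 5: R0 = 16 + 3 = 19
  Iter 6: R0 = 19 + 3 = 22
  Iter 7: R0 = 22 + 3 = 25
Final: R0 = 25

25


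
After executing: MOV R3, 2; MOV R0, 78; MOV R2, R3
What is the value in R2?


Register state trace:
  MOV R3, 2  → R3 = 2
  MOV R0, 78  → R0 = 78
  MOV R2, R3  → R2 = 2
Final: R2 = 2

2


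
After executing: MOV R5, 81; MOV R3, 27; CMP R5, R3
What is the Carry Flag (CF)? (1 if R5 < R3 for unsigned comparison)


Register state trace:
  MOV R5, 81  → R5 = 81
  MOV R3, 27  → R3 = 27
  CMP R5, R3  → unsigned 81 - 27: no borrow
  81 >= 27, so CF = 0
CF = 0

0


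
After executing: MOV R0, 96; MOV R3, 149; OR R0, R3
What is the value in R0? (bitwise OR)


Register state trace:
  MOV R0, 96  → R0 = 96 (0b01100000)
  MOV R3, 149  → R3 = 149 (0b10010101)
  OR R0, R3   → R0 = 96 OR 149 = 245 (0b11110101)
Final: R0 = 245

245


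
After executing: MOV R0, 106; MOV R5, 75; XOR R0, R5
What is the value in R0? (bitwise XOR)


Register state trace:
  MOV R0, 106  → R0 = 106 (0b01101010)
  MOV R5, 75  → R5 = 75 (0b01001011)
  XOR R0, R5  → R0 = 106 XOR 75 = 33 (0b00100001)
Final: R0 = 33

33


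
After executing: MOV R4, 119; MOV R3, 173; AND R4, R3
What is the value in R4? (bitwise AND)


Register state trace:
  MOV R4, 119  → R4 = 119 (0b01110111)
  MOV R3, 173  → R3 = 173 (0b10101101)
  AND R4, R3  → R4 = 119 AND 173 = 37 (0b00100101)
Final: R4 = 37

37


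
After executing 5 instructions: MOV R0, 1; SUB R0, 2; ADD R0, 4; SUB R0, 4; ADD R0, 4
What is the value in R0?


Register state trace:
  MOV R0, 1  → R0 = 1
  SUB R0, 2  → R0 = 1 - 2 = -1
  ADD R0, 4  → R0 = -1 + 4 = 3
  SUB R0, 4  → R0 = 3 - 4 = -1
  ADD R0, 4  → R0 = -1 + 4 = 3
Final: R0 = 3

3


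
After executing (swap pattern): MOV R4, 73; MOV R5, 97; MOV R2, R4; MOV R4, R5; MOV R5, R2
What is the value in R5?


Register state trace (swap pattern):
  MOV R4, 73  → R4 = 73
  MOV R5, 97  → R5 = 97
  MOV R2, R4  → R2 = 73  (save R4)
  MOV R4, R5  → R4 = 97  (R4 gets R5's value)
  MOV R5, R2  → R5 = 73  (R5 gets saved value)
Final: R5 = 73

73


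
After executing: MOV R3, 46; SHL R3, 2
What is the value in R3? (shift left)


Register state trace:
  MOV R3, 46  → R3 = 46
  SHL R3, 2  → R3 = 46 << 2 = 46 * 2^2 = 184
Final: R3 = 184

184


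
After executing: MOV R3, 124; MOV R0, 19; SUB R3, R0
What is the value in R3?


Register state trace:
  MOV R3, 124  → R3 = 124
  MOV R0, 19  → R0 = 19
  SUB R3, R0  → R3 = 124 - 19 = 105
Final: R3 = 105

105


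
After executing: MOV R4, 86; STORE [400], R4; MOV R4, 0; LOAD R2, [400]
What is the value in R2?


Register and memory trace:
  MOV R4, 86  → R4 = 86
  STORE [400], R4  → mem[400] = 86
  MOV R4, 0  → R4 = 0
  LOAD R2, [400]  → R2 = mem[400] = 86
Final: R2 = 86

86


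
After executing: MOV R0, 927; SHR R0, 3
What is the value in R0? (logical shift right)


Register state trace:
  MOV R0, 927  → R0 = 927
  SHR R0, 3  → R0 = 927 >> 3 = 927 // 2^3 = 115
Final: R0 = 115

115


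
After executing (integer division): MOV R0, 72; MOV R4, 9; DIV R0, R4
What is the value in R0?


Register state trace:
  MOV R0, 72  → R0 = 72
  MOV R4, 9  → R4 = 9
  DIV R0, R4  → R0 = 72 // 9 = 8
Final: R0 = 8

8


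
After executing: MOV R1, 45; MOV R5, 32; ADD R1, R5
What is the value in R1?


Register state trace:
  MOV R1, 45  → R1 = 45
  MOV R5, 32  → R5 = 32
  ADD R1, R5  → R1 = 45 + 32 = 77
Final: R1 = 77

77


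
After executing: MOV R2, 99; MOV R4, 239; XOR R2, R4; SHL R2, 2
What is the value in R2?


Register state trace:
  MOV R2, 99  → R2 = 99 (0b01100011)
  MOV R4, 239  → R4 = 239 (0b11101111)
  XOR R2, R4  → R2 = 99 XOR 239 = 140 (0b10001100)
  SHL R2, 2  → R2 = 140 << 2 = 560
Final: R2 = 560

560


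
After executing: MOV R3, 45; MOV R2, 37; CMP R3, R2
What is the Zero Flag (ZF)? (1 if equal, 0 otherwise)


Register state trace:
  MOV R3, 45  → R3 = 45
  MOV R2, 37  → R2 = 37
  CMP R3, R2  → computes 45 - 37 = 8
  Result is nonzero, so values are not equal
ZF = 0

0


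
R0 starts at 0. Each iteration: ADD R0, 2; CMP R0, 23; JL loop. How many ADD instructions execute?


Loop trace (R0 starts at 0, target 23, step 2):
  ADD #1: R0 = 0 + 2 = 2  → 2 < 23, loop
  ADD #2: R0 = 2 + 2 = 4  → 4 < 23, loop
  ADD #3: R0 = 4 + 2 = 6  → 6 < 23, loop
  ADD #4: R0 = 6 + 2 = 8  → 8 < 23, loop
  ADD #5: R0 = 8 + 2 = 10  → 10 < 23, loop
  ADD #6: R0 = 10 + 2 = 12  → 12 < 23, loop
  ADD #7: R0 = 12 + 2 = 14  → 14 < 23, loop
  ADD #8: R0 = 14 + 2 = 16  → 16 < 23, loop
  ADD #9: R0 = 16 + 2 = 18  → 18 < 23, loop
  ADD #10: R0 = 18 + 2 = 20  → 20 < 23, loop
  ADD #11: R0 = 20 + 2 = 22  → 22 < 23, loop
  ADD #12: R0 = 22 + 2 = 24  → 24 >= 23, exit
Total ADD instructions: 12

12
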